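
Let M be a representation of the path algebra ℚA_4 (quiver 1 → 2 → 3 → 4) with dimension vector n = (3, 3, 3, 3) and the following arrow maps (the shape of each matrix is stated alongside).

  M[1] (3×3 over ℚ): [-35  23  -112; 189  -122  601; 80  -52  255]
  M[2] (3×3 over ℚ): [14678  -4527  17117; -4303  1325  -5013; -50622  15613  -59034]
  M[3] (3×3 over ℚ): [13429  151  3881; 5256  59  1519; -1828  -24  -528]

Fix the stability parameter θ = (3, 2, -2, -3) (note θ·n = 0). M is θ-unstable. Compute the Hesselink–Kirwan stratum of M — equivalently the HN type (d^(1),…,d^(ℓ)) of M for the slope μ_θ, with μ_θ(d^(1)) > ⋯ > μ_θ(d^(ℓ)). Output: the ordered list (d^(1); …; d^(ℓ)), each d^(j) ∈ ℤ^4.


Via rank(M_{q-1}∘⋯∘M_p): M ≅ I[1,3], I[1,4]^2, I[4,4].
μ_θ-semistable layers: μ^(1)=1; μ^(2)=0; μ^(3)=-3

((1, 1, 1, 0); (2, 2, 2, 2); (0, 0, 0, 1))


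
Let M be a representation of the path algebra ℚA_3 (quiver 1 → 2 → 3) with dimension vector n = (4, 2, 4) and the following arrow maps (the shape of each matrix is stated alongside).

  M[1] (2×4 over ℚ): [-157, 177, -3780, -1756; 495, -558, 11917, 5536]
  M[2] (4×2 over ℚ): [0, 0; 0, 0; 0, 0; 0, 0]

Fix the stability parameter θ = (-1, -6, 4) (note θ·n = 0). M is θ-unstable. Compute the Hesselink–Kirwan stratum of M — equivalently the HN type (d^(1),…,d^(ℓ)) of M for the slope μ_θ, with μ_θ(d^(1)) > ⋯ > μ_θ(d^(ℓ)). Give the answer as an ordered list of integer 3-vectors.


Barcode: M ≅ I[1,1]^2, I[1,2]^2, I[3,3]^4. HN layers by μ_θ (3 steps, strictly decreasing):
  μ^(1)=4; μ^(2)=-1; μ^(3)=-7/2

((0, 0, 4); (2, 0, 0); (2, 2, 0))


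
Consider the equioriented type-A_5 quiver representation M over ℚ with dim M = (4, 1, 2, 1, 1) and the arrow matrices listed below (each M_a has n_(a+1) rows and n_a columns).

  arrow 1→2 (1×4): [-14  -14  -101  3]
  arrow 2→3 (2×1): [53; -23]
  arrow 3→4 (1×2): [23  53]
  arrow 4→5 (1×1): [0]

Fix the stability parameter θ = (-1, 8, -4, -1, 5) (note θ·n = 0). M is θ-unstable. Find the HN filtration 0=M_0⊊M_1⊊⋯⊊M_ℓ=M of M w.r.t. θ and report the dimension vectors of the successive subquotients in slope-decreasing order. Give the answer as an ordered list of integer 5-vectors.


Interval decomposition of M: I[1,1]^3, I[1,3], I[3,4], I[5,5].
HN type (ℓ=4): μ^(1)=5; μ^(2)=2; μ^(3)=-1; μ^(4)=-4

((0, 0, 0, 0, 1); (0, 1, 1, 0, 0); (4, 0, 0, 1, 0); (0, 0, 1, 0, 0))


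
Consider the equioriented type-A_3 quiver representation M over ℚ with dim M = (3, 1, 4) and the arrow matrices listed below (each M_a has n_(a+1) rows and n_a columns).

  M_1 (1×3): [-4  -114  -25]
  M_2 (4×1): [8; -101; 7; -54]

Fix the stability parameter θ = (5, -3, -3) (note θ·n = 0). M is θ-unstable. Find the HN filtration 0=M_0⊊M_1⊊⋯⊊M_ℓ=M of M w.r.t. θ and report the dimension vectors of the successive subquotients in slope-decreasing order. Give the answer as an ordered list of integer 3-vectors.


Via rank(M_{q-1}∘⋯∘M_p): M ≅ I[1,1]^2, I[1,3], I[3,3]^3.
μ_θ-semistable layers: μ^(1)=5; μ^(2)=-1/3; μ^(3)=-3

((2, 0, 0); (1, 1, 1); (0, 0, 3))


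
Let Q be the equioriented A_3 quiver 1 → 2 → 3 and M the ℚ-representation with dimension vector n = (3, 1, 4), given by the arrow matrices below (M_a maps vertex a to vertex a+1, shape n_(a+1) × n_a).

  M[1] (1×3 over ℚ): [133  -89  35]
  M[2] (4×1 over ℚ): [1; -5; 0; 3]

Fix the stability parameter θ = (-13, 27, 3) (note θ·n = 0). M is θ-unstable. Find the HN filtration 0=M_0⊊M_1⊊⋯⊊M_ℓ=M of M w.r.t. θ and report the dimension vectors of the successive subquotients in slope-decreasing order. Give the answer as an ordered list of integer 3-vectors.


Via rank(M_{q-1}∘⋯∘M_p): M ≅ I[1,1]^2, I[1,3], I[3,3]^3.
μ_θ-semistable layers: μ^(1)=15; μ^(2)=3; μ^(3)=-13

((0, 1, 1); (0, 0, 3); (3, 0, 0))


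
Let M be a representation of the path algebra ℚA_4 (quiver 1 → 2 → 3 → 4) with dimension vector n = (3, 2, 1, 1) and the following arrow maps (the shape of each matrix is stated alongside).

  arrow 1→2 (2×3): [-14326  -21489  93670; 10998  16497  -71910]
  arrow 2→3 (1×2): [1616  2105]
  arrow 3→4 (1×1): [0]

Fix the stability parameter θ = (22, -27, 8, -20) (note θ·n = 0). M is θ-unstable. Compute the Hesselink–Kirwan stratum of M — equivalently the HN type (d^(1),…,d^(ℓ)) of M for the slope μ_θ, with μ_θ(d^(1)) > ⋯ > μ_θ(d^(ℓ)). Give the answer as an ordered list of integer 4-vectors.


Via rank(M_{q-1}∘⋯∘M_p): M ≅ I[1,1]^2, I[1,3], I[2,2], I[4,4].
μ_θ-semistable layers: μ^(1)=22; μ^(2)=8; μ^(3)=-5/2; μ^(4)=-20; μ^(5)=-27

((2, 0, 0, 0); (0, 0, 1, 0); (1, 1, 0, 0); (0, 0, 0, 1); (0, 1, 0, 0))


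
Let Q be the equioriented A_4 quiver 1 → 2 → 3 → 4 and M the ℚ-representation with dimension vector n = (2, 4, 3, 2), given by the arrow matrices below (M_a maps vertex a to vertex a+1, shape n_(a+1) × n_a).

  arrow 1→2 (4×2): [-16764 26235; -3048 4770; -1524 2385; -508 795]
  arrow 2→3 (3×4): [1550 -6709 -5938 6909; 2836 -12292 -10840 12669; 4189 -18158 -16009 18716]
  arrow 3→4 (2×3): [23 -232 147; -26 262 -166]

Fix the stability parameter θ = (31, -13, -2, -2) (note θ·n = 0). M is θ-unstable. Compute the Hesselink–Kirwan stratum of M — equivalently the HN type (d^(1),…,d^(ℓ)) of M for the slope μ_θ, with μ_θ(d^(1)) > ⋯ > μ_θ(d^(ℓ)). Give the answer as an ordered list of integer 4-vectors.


Via rank(M_{q-1}∘⋯∘M_p): M ≅ I[1,1], I[1,4], I[2,2], I[2,3], I[2,4].
μ_θ-semistable layers: μ^(1)=31; μ^(2)=7/2; μ^(3)=-2; μ^(4)=-13

((1, 0, 0, 0); (1, 1, 1, 1); (0, 0, 2, 1); (0, 3, 0, 0))


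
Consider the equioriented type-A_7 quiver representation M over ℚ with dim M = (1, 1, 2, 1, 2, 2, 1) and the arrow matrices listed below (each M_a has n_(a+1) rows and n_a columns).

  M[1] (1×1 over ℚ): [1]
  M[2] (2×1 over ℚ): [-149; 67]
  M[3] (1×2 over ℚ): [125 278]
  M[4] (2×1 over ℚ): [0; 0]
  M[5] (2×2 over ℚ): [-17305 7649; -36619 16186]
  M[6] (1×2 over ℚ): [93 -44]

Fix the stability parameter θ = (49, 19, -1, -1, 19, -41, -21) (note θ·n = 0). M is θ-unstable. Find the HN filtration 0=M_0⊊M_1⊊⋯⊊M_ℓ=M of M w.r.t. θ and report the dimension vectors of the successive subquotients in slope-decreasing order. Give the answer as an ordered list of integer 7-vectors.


Via rank(M_{q-1}∘⋯∘M_p): M ≅ I[1,4], I[3,3], I[5,6], I[5,7].
μ_θ-semistable layers: μ^(1)=33/2; μ^(2)=-1; μ^(3)=-11; μ^(4)=-43/3

((1, 1, 1, 1, 0, 0, 0); (0, 0, 1, 0, 0, 0, 0); (0, 0, 0, 0, 1, 1, 0); (0, 0, 0, 0, 1, 1, 1))


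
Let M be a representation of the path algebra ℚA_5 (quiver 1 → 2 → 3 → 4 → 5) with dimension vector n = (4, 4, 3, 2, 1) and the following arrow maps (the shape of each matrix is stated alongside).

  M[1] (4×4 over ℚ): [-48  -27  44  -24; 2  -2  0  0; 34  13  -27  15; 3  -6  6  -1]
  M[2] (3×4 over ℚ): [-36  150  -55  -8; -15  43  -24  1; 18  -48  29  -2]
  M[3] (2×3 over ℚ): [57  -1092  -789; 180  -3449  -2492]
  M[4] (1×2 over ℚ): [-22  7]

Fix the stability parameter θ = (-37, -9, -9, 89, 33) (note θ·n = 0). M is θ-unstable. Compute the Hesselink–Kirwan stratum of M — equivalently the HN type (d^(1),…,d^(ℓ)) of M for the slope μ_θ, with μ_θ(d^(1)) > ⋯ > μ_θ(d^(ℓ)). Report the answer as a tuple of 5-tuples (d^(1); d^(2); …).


Interval decomposition of M: I[1,2]^2, I[1,3], I[1,5], I[3,4].
HN type (ℓ=4): μ^(1)=89; μ^(2)=61; μ^(3)=-9; μ^(4)=-37

((0, 0, 0, 1, 0); (0, 0, 0, 1, 1); (0, 4, 3, 0, 0); (4, 0, 0, 0, 0))


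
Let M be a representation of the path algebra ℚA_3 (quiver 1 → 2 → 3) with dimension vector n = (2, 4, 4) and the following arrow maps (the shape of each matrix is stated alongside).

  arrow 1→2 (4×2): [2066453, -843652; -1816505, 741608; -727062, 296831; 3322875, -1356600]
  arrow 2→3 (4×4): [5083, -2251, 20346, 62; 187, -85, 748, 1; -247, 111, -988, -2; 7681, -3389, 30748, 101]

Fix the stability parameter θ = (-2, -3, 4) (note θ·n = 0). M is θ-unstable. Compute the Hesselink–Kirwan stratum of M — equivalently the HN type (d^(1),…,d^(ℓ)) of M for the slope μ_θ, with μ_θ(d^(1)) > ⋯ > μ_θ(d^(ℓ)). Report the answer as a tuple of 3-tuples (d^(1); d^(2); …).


Interval decomposition of M: I[1,3]^2, I[2,3]^2.
HN type (ℓ=3): μ^(1)=4; μ^(2)=-5/2; μ^(3)=-3

((0, 0, 4); (2, 2, 0); (0, 2, 0))


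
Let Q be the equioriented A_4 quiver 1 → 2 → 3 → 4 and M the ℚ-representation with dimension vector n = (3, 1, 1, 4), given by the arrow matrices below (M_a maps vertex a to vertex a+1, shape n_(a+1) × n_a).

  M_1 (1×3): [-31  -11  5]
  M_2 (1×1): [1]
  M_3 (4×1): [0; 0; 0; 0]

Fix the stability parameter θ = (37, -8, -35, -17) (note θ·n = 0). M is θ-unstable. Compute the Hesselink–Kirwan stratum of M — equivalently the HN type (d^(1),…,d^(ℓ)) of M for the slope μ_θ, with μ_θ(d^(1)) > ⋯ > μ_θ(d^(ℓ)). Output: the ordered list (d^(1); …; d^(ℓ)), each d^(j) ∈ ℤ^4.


Barcode: M ≅ I[1,1]^2, I[1,3], I[4,4]^4. HN layers by μ_θ (3 steps, strictly decreasing):
  μ^(1)=37; μ^(2)=-2; μ^(3)=-17

((2, 0, 0, 0); (1, 1, 1, 0); (0, 0, 0, 4))


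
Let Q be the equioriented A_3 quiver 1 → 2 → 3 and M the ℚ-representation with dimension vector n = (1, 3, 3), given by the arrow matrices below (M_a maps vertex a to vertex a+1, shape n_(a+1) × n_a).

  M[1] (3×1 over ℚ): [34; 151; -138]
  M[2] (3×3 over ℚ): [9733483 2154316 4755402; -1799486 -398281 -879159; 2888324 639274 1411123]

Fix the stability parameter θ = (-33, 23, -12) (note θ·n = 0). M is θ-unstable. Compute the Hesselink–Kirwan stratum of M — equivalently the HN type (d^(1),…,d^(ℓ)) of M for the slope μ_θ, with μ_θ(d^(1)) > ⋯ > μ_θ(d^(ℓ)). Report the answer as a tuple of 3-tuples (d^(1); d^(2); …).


Via rank(M_{q-1}∘⋯∘M_p): M ≅ I[1,3], I[2,3]^2.
μ_θ-semistable layers: μ^(1)=11/2; μ^(2)=-33

((0, 3, 3); (1, 0, 0))


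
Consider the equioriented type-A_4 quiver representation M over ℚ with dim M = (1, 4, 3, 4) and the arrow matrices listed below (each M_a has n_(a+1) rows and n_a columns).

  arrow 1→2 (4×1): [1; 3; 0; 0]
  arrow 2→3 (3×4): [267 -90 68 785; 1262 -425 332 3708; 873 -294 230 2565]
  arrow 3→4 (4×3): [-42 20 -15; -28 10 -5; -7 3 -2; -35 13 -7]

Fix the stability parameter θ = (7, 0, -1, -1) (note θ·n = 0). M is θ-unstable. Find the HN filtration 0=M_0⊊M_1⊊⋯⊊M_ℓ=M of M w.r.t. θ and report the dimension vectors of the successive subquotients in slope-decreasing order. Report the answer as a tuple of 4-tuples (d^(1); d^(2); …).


Via rank(M_{q-1}∘⋯∘M_p): M ≅ I[1,4], I[2,2], I[2,3], I[2,4], I[4,4]^2.
μ_θ-semistable layers: μ^(1)=5/4; μ^(2)=0; μ^(3)=-1/2; μ^(4)=-2/3; μ^(5)=-1

((1, 1, 1, 1); (0, 1, 0, 0); (0, 1, 1, 0); (0, 1, 1, 1); (0, 0, 0, 2))


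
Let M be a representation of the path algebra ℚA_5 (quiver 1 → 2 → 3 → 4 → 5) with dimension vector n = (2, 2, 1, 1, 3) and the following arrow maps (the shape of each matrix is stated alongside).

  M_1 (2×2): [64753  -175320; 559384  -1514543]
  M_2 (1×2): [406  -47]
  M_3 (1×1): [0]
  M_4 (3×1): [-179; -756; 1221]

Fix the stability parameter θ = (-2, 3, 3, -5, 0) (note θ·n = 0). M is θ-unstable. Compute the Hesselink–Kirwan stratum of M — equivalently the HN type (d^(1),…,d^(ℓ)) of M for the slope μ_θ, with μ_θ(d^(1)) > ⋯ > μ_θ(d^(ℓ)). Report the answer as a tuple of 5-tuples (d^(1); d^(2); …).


Interval decomposition of M: I[1,2], I[1,3], I[4,5], I[5,5]^2.
HN type (ℓ=4): μ^(1)=3; μ^(2)=0; μ^(3)=-2; μ^(4)=-5

((0, 2, 1, 0, 0); (0, 0, 0, 0, 3); (2, 0, 0, 0, 0); (0, 0, 0, 1, 0))


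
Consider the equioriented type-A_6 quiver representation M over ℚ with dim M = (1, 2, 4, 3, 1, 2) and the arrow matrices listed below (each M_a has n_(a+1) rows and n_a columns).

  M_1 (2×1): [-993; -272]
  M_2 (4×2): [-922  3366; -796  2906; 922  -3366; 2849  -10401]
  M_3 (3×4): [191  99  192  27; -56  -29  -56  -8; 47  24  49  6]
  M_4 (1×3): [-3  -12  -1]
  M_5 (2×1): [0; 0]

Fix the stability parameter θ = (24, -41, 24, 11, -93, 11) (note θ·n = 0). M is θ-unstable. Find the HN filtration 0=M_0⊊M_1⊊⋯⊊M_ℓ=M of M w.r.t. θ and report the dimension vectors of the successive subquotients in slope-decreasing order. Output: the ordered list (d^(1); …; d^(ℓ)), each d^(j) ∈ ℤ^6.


Barcode: M ≅ I[1,5], I[2,4], I[3,3], I[3,4], I[6,6]^2. HN layers by μ_θ (5 steps, strictly decreasing):
  μ^(1)=24; μ^(2)=35/2; μ^(3)=11; μ^(4)=-15; μ^(5)=-41

((0, 0, 1, 0, 0, 0); (0, 0, 2, 2, 0, 0); (0, 0, 0, 0, 0, 2); (1, 1, 1, 1, 1, 0); (0, 1, 0, 0, 0, 0))


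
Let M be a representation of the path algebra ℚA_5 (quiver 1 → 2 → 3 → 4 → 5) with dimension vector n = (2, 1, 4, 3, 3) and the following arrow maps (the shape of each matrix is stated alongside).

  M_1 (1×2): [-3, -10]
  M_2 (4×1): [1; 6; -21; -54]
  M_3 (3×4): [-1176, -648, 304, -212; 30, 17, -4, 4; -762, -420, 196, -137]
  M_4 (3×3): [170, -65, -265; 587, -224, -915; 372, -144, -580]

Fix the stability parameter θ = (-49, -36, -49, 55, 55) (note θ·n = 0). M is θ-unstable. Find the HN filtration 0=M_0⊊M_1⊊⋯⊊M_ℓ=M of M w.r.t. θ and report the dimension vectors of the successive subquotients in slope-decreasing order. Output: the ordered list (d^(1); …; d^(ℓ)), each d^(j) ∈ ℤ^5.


Interval decomposition of M: I[1,1], I[1,3], I[3,3], I[3,5]^2, I[4,4], I[5,5].
HN type (ℓ=3): μ^(1)=55; μ^(2)=-85/2; μ^(3)=-49

((0, 0, 0, 3, 3); (0, 1, 1, 0, 0); (2, 0, 3, 0, 0))


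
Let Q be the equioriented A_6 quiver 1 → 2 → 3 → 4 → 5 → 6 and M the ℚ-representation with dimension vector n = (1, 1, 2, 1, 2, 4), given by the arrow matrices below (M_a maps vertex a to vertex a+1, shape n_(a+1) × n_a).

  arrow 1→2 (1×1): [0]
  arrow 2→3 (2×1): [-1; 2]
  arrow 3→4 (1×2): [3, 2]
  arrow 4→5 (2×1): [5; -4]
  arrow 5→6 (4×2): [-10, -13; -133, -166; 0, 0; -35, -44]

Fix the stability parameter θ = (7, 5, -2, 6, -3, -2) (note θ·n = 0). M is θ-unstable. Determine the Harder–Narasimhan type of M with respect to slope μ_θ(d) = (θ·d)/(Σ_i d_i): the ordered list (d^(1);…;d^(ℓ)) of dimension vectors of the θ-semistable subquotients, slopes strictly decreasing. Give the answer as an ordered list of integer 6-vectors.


Barcode: M ≅ I[1,1], I[2,6], I[3,3], I[5,6], I[6,6]^2. HN layers by μ_θ (4 steps, strictly decreasing):
  μ^(1)=7; μ^(2)=4/5; μ^(3)=-2; μ^(4)=-3

((1, 0, 0, 0, 0, 0); (0, 1, 1, 1, 1, 1); (0, 0, 1, 0, 0, 3); (0, 0, 0, 0, 1, 0))


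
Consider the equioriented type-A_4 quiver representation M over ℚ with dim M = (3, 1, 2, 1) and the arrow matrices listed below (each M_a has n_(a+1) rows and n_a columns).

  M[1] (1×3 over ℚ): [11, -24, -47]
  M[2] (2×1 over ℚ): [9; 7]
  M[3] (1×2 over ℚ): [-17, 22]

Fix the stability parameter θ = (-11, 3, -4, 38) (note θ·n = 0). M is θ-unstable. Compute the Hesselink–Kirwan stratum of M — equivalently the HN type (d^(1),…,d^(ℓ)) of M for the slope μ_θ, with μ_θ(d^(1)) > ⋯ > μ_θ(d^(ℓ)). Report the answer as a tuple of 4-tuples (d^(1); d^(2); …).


Barcode: M ≅ I[1,1]^2, I[1,4], I[3,3]. HN layers by μ_θ (4 steps, strictly decreasing):
  μ^(1)=38; μ^(2)=-1/2; μ^(3)=-4; μ^(4)=-11

((0, 0, 0, 1); (0, 1, 1, 0); (0, 0, 1, 0); (3, 0, 0, 0))


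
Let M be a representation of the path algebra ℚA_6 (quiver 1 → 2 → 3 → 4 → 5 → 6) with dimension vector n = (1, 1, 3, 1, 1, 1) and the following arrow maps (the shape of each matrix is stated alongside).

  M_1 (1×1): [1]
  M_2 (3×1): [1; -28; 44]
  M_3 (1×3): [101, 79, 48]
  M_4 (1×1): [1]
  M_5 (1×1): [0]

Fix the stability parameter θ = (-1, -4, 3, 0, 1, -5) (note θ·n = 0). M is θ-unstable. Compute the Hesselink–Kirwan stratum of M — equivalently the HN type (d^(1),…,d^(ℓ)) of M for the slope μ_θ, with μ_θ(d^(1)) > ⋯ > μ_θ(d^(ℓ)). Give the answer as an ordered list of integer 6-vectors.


Barcode: M ≅ I[1,5], I[3,3]^2, I[6,6]. HN layers by μ_θ (4 steps, strictly decreasing):
  μ^(1)=3; μ^(2)=4/3; μ^(3)=-5/2; μ^(4)=-5

((0, 0, 2, 0, 0, 0); (0, 0, 1, 1, 1, 0); (1, 1, 0, 0, 0, 0); (0, 0, 0, 0, 0, 1))


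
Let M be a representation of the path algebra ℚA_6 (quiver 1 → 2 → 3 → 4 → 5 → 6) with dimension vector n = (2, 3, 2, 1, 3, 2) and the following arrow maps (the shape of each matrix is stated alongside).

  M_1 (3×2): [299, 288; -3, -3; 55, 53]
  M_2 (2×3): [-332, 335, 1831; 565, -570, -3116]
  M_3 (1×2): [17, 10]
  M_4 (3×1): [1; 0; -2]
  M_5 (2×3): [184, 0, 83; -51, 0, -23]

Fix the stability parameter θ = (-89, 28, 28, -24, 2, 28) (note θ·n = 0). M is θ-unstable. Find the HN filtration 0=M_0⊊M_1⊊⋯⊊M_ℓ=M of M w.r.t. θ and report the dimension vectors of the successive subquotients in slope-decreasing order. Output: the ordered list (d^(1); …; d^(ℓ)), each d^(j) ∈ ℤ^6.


Barcode: M ≅ I[1,3], I[1,6], I[2,2], I[5,5], I[5,6]. HN layers by μ_θ (4 steps, strictly decreasing):
  μ^(1)=28; μ^(2)=17/2; μ^(3)=2; μ^(4)=-89

((0, 2, 1, 0, 0, 2); (0, 1, 1, 1, 1, 0); (0, 0, 0, 0, 2, 0); (2, 0, 0, 0, 0, 0))


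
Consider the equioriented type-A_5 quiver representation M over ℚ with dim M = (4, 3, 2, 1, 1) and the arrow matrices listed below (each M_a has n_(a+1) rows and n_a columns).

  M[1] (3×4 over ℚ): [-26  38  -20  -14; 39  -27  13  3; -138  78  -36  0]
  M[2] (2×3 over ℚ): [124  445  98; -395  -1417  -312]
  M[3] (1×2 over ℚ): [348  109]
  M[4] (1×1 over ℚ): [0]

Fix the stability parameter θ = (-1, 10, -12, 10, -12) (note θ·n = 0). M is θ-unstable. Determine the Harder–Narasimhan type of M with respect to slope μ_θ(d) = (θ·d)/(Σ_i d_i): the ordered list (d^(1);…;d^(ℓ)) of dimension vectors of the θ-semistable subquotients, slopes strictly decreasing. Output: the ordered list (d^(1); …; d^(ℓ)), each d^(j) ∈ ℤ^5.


Barcode: M ≅ I[1,1], I[1,2], I[1,3], I[1,4], I[5,5]. HN layers by μ_θ (3 steps, strictly decreasing):
  μ^(1)=10; μ^(2)=-1; μ^(3)=-12

((0, 1, 0, 1, 0); (4, 2, 2, 0, 0); (0, 0, 0, 0, 1))


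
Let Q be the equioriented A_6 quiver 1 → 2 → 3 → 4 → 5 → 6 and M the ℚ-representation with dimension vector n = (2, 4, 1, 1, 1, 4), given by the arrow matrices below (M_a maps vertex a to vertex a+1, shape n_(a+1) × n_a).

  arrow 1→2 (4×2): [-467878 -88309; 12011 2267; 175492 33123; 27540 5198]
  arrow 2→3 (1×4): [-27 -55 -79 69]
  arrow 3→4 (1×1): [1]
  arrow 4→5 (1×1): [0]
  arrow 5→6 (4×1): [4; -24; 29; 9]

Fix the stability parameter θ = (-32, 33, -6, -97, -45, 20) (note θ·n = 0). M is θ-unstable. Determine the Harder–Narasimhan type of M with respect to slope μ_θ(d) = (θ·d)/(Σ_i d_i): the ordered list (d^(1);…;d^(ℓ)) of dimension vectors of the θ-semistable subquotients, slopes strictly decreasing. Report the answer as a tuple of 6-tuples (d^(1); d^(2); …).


Barcode: M ≅ I[1,2], I[1,4], I[2,2]^2, I[5,6], I[6,6]^3. HN layers by μ_θ (5 steps, strictly decreasing):
  μ^(1)=33; μ^(2)=20; μ^(3)=-70/3; μ^(4)=-32; μ^(5)=-45

((0, 3, 0, 0, 0, 0); (0, 0, 0, 0, 0, 4); (0, 1, 1, 1, 0, 0); (2, 0, 0, 0, 0, 0); (0, 0, 0, 0, 1, 0))


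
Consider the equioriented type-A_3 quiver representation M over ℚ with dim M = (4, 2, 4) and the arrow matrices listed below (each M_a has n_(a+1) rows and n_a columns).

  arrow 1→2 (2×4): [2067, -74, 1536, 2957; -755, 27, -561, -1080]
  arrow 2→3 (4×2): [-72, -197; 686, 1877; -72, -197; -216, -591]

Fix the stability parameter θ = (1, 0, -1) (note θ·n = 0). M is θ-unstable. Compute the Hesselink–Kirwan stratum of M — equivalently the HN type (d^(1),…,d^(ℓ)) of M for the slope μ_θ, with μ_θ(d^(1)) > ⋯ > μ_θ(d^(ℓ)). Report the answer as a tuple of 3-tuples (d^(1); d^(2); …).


Barcode: M ≅ I[1,1]^2, I[1,3]^2, I[3,3]^2. HN layers by μ_θ (3 steps, strictly decreasing):
  μ^(1)=1; μ^(2)=0; μ^(3)=-1

((2, 0, 0); (2, 2, 2); (0, 0, 2))


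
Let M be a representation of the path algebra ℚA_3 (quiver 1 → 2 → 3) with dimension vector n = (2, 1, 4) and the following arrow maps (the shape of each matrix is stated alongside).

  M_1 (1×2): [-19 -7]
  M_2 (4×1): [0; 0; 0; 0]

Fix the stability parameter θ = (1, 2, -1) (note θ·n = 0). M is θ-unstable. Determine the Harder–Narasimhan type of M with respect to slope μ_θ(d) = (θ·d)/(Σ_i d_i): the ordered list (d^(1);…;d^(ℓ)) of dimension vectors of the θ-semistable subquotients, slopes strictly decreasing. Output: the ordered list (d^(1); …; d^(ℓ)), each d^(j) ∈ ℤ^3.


Barcode: M ≅ I[1,1], I[1,2], I[3,3]^4. HN layers by μ_θ (3 steps, strictly decreasing):
  μ^(1)=2; μ^(2)=1; μ^(3)=-1

((0, 1, 0); (2, 0, 0); (0, 0, 4))


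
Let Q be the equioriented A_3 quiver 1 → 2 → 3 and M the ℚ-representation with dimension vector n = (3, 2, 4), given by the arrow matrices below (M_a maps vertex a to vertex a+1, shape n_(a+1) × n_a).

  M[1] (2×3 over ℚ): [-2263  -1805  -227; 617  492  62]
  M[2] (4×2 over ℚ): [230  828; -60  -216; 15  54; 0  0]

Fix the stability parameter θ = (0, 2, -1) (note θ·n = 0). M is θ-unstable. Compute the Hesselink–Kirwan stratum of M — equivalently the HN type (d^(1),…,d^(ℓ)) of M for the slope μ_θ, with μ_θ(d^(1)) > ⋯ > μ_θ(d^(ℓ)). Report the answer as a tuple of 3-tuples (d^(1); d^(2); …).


Barcode: M ≅ I[1,1], I[1,2], I[1,3], I[3,3]^3. HN layers by μ_θ (4 steps, strictly decreasing):
  μ^(1)=2; μ^(2)=1/2; μ^(3)=0; μ^(4)=-1

((0, 1, 0); (0, 1, 1); (3, 0, 0); (0, 0, 3))


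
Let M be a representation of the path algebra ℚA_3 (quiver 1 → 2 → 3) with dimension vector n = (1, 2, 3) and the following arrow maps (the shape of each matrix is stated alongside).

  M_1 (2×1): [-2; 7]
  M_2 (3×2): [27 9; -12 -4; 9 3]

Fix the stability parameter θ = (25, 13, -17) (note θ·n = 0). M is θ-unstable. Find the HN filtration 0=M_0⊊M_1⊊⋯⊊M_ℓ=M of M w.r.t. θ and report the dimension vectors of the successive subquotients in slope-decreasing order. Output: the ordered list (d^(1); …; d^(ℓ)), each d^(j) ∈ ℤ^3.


Barcode: M ≅ I[1,3], I[2,2], I[3,3]^2. HN layers by μ_θ (3 steps, strictly decreasing):
  μ^(1)=13; μ^(2)=7; μ^(3)=-17

((0, 1, 0); (1, 1, 1); (0, 0, 2))


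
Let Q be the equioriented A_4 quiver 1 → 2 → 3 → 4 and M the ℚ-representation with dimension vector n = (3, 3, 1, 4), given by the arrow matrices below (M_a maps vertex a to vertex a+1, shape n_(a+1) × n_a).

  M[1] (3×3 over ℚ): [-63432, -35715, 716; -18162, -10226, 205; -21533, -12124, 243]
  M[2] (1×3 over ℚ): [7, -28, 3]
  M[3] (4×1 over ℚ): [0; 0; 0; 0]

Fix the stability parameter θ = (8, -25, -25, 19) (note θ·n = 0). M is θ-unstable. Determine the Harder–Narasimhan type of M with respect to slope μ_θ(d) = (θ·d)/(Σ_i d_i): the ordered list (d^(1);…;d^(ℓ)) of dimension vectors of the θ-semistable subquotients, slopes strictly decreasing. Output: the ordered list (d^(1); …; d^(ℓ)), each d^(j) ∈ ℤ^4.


Via rank(M_{q-1}∘⋯∘M_p): M ≅ I[1,2]^2, I[1,3], I[4,4]^4.
μ_θ-semistable layers: μ^(1)=19; μ^(2)=-17/2; μ^(3)=-14

((0, 0, 0, 4); (2, 2, 0, 0); (1, 1, 1, 0))


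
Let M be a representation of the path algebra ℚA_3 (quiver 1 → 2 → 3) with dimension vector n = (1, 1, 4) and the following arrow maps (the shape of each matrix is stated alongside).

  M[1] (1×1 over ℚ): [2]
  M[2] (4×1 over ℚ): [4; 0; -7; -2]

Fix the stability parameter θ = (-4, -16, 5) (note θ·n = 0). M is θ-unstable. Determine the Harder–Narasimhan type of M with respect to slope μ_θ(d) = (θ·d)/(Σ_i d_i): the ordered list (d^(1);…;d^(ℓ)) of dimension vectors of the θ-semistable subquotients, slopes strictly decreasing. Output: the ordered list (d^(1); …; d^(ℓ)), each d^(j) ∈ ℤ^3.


Barcode: M ≅ I[1,3], I[3,3]^3. HN layers by μ_θ (2 steps, strictly decreasing):
  μ^(1)=5; μ^(2)=-10

((0, 0, 4); (1, 1, 0))


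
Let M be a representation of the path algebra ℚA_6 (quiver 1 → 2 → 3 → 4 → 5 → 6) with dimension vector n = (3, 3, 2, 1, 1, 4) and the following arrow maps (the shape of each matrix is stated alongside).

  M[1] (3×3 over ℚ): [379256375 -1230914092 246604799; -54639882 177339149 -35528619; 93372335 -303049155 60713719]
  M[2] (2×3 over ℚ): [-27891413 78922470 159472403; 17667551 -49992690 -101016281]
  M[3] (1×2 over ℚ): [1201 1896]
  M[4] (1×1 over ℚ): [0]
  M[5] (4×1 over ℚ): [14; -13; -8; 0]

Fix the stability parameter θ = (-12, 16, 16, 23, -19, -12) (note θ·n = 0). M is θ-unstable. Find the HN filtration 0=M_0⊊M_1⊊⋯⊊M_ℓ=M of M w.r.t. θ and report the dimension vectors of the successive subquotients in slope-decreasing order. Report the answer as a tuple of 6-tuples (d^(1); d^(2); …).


Via rank(M_{q-1}∘⋯∘M_p): M ≅ I[1,2]^2, I[1,4], I[3,3], I[5,6], I[6,6]^3.
μ_θ-semistable layers: μ^(1)=23; μ^(2)=16; μ^(3)=-12; μ^(4)=-19

((0, 0, 0, 1, 0, 0); (0, 3, 2, 0, 0, 0); (3, 0, 0, 0, 0, 4); (0, 0, 0, 0, 1, 0))


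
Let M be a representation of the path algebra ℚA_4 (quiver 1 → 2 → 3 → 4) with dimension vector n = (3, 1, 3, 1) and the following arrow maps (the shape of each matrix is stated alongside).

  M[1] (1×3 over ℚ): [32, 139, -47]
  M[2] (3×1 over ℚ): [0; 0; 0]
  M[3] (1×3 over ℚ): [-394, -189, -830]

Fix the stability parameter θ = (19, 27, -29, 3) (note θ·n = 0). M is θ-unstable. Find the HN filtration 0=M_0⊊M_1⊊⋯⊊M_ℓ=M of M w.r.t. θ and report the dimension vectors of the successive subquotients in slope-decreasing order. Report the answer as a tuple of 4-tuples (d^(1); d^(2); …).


Barcode: M ≅ I[1,1]^2, I[1,2], I[3,3]^2, I[3,4]. HN layers by μ_θ (4 steps, strictly decreasing):
  μ^(1)=27; μ^(2)=19; μ^(3)=3; μ^(4)=-29

((0, 1, 0, 0); (3, 0, 0, 0); (0, 0, 0, 1); (0, 0, 3, 0))


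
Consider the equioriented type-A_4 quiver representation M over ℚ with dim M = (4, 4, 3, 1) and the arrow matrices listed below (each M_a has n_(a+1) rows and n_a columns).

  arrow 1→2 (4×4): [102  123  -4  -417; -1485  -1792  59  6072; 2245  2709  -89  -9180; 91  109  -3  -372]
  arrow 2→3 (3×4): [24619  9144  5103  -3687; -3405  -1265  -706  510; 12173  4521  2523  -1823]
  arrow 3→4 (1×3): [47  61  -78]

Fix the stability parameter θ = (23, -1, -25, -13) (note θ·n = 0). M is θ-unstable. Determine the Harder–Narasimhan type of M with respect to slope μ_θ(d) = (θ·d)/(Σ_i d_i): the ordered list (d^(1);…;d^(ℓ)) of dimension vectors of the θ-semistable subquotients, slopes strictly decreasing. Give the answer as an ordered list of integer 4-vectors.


Barcode: M ≅ I[1,1], I[1,2], I[1,3], I[1,4], I[2,3]. HN layers by μ_θ (5 steps, strictly decreasing):
  μ^(1)=23; μ^(2)=11; μ^(3)=-1; μ^(4)=-4; μ^(5)=-13

((1, 0, 0, 0); (1, 1, 0, 0); (1, 1, 1, 0); (1, 1, 1, 1); (0, 1, 1, 0))


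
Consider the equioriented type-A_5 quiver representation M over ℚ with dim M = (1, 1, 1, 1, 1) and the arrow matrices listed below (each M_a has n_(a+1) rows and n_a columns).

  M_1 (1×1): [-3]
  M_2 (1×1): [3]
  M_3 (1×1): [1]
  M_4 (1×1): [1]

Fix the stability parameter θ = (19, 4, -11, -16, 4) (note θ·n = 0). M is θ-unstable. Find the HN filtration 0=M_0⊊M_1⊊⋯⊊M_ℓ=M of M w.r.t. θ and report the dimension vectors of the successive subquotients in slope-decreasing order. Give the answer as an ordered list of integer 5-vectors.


Barcode: M ≅ I[1,5]. HN layers by μ_θ (2 steps, strictly decreasing):
  μ^(1)=4; μ^(2)=-1

((0, 0, 0, 0, 1); (1, 1, 1, 1, 0))


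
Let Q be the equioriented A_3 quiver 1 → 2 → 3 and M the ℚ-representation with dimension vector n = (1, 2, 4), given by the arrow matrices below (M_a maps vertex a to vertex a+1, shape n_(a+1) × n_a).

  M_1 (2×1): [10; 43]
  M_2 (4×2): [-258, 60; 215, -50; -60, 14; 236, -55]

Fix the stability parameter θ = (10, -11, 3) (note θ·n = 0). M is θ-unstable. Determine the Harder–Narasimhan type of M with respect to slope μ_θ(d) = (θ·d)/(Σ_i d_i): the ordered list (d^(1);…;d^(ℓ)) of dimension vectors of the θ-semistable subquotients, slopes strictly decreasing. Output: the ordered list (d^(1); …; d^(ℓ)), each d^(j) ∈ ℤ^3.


Via rank(M_{q-1}∘⋯∘M_p): M ≅ I[1,3], I[2,3], I[3,3]^2.
μ_θ-semistable layers: μ^(1)=3; μ^(2)=-1/2; μ^(3)=-11

((0, 0, 4); (1, 1, 0); (0, 1, 0))


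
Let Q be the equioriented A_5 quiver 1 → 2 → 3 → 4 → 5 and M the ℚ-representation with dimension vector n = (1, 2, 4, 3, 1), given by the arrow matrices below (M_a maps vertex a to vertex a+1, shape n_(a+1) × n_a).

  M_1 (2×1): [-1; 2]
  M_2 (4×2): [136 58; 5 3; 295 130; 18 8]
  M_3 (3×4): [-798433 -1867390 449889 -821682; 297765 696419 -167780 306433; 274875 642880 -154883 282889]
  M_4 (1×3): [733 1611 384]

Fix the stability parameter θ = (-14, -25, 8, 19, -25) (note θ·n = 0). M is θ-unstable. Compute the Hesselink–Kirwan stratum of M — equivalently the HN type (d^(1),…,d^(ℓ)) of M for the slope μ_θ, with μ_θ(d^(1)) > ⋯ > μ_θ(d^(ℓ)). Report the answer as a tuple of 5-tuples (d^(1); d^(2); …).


Barcode: M ≅ I[1,5], I[2,4], I[3,3], I[3,4]. HN layers by μ_θ (5 steps, strictly decreasing):
  μ^(1)=19; μ^(2)=8; μ^(3)=2/3; μ^(4)=-39/2; μ^(5)=-25

((0, 0, 0, 2, 0); (0, 0, 3, 0, 0); (0, 0, 1, 1, 1); (1, 1, 0, 0, 0); (0, 1, 0, 0, 0))


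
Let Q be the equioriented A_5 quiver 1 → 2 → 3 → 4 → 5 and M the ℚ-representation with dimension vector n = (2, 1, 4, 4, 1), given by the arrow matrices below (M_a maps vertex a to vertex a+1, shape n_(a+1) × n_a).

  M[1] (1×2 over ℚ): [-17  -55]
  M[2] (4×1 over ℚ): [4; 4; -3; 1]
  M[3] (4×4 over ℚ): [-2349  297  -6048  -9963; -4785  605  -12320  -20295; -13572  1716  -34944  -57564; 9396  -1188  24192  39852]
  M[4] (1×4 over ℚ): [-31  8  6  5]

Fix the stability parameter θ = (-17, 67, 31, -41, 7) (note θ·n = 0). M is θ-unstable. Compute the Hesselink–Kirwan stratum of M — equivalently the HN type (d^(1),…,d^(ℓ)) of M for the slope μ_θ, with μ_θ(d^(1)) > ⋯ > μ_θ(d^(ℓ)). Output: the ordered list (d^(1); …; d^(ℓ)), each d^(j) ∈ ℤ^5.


Barcode: M ≅ I[1,1], I[1,5], I[3,3]^3, I[4,4]^3. HN layers by μ_θ (4 steps, strictly decreasing):
  μ^(1)=31; μ^(2)=16; μ^(3)=-17; μ^(4)=-41

((0, 0, 3, 0, 0); (0, 1, 1, 1, 1); (2, 0, 0, 0, 0); (0, 0, 0, 3, 0))


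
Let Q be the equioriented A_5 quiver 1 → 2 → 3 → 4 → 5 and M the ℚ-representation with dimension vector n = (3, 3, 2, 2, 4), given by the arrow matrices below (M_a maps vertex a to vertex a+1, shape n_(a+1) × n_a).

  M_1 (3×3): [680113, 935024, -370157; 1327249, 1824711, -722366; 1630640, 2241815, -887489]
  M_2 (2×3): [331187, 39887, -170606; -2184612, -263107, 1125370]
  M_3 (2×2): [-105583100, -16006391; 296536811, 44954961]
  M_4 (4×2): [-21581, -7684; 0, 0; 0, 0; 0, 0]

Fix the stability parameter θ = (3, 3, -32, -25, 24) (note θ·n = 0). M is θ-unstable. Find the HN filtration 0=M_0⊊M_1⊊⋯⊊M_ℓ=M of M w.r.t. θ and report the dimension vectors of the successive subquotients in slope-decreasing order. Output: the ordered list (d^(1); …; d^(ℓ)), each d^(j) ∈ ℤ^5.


Barcode: M ≅ I[1,2], I[1,4], I[1,5], I[5,5]^3. HN layers by μ_θ (3 steps, strictly decreasing):
  μ^(1)=24; μ^(2)=3; μ^(3)=-51/4

((0, 0, 0, 0, 4); (1, 1, 0, 0, 0); (2, 2, 2, 2, 0))


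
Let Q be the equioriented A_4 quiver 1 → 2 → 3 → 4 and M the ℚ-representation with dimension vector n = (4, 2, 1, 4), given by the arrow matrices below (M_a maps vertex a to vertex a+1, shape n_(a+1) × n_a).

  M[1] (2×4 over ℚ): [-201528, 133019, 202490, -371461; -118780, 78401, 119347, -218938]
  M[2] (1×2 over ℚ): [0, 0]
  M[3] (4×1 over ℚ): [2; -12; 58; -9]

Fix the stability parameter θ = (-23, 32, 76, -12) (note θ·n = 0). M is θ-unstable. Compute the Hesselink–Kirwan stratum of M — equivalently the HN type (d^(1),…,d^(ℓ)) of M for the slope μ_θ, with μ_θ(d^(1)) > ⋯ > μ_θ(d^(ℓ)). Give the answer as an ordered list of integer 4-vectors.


Via rank(M_{q-1}∘⋯∘M_p): M ≅ I[1,1]^2, I[1,2]^2, I[3,4], I[4,4]^3.
μ_θ-semistable layers: μ^(1)=32; μ^(2)=-12; μ^(3)=-23

((0, 2, 1, 1); (0, 0, 0, 3); (4, 0, 0, 0))


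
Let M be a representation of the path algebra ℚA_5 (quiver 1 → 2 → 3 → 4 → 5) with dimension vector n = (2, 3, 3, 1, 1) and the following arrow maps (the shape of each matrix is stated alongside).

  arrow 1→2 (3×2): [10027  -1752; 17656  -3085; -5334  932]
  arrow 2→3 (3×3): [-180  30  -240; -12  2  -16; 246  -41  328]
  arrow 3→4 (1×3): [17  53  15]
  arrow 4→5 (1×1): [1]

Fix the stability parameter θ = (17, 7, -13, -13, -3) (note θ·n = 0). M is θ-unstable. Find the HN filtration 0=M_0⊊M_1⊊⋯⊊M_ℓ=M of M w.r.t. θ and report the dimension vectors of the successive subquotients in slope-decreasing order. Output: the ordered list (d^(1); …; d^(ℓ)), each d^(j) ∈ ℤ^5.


Via rank(M_{q-1}∘⋯∘M_p): M ≅ I[1,2], I[1,5], I[2,2], I[3,3]^2.
μ_θ-semistable layers: μ^(1)=12; μ^(2)=7; μ^(3)=-1; μ^(4)=-13

((1, 1, 0, 0, 0); (0, 1, 0, 0, 0); (1, 1, 1, 1, 1); (0, 0, 2, 0, 0))


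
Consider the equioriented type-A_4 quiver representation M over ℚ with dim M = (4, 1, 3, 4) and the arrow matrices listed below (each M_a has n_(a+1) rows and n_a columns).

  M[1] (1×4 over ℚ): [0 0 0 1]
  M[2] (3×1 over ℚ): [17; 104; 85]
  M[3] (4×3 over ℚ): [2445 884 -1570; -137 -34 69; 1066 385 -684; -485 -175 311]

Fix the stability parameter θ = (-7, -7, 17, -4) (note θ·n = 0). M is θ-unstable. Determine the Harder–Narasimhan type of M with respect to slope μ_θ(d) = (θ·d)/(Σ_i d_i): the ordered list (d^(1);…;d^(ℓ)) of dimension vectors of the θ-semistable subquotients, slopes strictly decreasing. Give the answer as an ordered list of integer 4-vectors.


Barcode: M ≅ I[1,1]^3, I[1,4], I[3,4]^2, I[4,4]. HN layers by μ_θ (3 steps, strictly decreasing):
  μ^(1)=13/2; μ^(2)=-4; μ^(3)=-7

((0, 0, 3, 3); (0, 0, 0, 1); (4, 1, 0, 0))


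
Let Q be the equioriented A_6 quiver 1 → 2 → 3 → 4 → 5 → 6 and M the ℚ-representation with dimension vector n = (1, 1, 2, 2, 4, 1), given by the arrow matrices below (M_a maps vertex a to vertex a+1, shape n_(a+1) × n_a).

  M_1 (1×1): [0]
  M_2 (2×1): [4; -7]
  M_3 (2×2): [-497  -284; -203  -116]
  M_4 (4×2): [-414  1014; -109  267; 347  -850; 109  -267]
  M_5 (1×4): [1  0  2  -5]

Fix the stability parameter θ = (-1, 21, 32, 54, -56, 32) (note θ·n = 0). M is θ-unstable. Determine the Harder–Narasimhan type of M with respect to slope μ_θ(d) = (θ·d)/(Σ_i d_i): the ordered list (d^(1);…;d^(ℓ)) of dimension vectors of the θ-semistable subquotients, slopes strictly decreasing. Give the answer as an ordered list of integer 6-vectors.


Interval decomposition of M: I[1,1], I[2,3], I[3,6], I[4,5], I[5,5]^2.
HN type (ℓ=5): μ^(1)=32; μ^(2)=21; μ^(3)=10; μ^(4)=-1; μ^(5)=-56

((0, 0, 1, 0, 0, 1); (0, 1, 0, 0, 0, 0); (0, 0, 1, 1, 1, 0); (1, 0, 0, 1, 1, 0); (0, 0, 0, 0, 2, 0))


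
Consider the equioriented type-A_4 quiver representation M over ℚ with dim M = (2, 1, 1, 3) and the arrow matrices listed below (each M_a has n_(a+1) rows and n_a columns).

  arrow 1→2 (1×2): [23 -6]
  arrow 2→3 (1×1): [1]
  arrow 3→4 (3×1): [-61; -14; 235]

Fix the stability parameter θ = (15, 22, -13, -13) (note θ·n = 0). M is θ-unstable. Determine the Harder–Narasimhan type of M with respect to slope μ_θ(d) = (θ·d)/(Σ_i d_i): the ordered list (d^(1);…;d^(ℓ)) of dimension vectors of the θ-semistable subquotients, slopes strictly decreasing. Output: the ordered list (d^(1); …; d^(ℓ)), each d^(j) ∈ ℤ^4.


Via rank(M_{q-1}∘⋯∘M_p): M ≅ I[1,1], I[1,4], I[4,4]^2.
μ_θ-semistable layers: μ^(1)=15; μ^(2)=11/4; μ^(3)=-13

((1, 0, 0, 0); (1, 1, 1, 1); (0, 0, 0, 2))


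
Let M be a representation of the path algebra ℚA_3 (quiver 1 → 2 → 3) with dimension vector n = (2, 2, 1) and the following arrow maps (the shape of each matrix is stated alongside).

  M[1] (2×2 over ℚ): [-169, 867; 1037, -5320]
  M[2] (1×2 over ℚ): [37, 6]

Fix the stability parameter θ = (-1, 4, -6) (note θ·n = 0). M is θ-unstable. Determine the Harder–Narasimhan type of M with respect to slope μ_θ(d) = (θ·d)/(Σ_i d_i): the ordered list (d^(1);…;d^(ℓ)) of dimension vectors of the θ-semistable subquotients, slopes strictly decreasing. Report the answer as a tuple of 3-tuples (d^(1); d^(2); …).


Barcode: M ≅ I[1,2], I[1,3]. HN layers by μ_θ (2 steps, strictly decreasing):
  μ^(1)=4; μ^(2)=-1

((0, 1, 0); (2, 1, 1))


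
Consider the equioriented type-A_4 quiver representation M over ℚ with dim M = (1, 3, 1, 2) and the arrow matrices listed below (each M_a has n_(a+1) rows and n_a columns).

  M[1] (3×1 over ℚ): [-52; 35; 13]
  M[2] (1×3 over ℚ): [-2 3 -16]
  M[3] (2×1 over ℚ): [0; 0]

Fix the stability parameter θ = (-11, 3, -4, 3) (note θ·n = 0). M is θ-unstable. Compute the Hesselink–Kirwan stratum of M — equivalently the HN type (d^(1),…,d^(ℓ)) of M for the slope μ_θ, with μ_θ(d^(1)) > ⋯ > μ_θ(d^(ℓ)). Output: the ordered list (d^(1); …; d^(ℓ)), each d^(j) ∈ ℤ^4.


Interval decomposition of M: I[1,3], I[2,2]^2, I[4,4]^2.
HN type (ℓ=3): μ^(1)=3; μ^(2)=-1/2; μ^(3)=-11

((0, 2, 0, 2); (0, 1, 1, 0); (1, 0, 0, 0))


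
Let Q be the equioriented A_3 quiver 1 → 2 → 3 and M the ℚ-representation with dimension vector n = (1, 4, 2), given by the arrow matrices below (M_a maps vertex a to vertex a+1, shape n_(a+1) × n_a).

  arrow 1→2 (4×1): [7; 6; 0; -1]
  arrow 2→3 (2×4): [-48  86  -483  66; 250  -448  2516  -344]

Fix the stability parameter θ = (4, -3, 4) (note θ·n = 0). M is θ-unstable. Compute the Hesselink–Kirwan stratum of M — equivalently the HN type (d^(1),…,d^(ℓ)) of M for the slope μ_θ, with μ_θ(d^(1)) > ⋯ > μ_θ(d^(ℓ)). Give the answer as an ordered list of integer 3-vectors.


Barcode: M ≅ I[1,3], I[2,2]^2, I[2,3]. HN layers by μ_θ (3 steps, strictly decreasing):
  μ^(1)=4; μ^(2)=1/2; μ^(3)=-3

((0, 0, 2); (1, 1, 0); (0, 3, 0))


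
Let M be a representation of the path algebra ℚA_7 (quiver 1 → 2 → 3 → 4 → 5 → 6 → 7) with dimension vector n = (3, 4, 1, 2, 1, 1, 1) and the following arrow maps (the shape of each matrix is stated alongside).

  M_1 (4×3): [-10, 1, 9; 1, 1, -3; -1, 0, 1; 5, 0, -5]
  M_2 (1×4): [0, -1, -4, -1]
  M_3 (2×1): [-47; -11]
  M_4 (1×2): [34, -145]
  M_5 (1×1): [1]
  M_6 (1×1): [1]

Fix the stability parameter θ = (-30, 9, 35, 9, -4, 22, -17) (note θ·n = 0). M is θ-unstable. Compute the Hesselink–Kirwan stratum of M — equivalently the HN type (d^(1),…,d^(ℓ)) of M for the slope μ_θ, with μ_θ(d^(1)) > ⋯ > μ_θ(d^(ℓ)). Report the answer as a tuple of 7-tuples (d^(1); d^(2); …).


Via rank(M_{q-1}∘⋯∘M_p): M ≅ I[1,2]^2, I[1,7], I[2,2], I[4,4].
μ_θ-semistable layers: μ^(1)=9; μ^(2)=-30

((0, 4, 1, 2, 1, 1, 1); (3, 0, 0, 0, 0, 0, 0))


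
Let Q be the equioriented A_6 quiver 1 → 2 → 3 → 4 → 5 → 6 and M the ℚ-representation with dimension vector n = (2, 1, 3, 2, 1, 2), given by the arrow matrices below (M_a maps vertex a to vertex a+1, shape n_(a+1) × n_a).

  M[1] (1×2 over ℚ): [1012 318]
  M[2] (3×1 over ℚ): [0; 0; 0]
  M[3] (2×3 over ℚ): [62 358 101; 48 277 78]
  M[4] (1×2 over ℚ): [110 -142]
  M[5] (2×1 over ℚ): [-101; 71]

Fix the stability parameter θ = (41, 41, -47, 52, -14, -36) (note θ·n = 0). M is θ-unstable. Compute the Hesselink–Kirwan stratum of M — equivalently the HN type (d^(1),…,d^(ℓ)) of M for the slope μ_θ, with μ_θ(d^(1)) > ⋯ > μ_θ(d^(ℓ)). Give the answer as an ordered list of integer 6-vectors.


Via rank(M_{q-1}∘⋯∘M_p): M ≅ I[1,1], I[1,2], I[3,3], I[3,4], I[3,6], I[6,6].
μ_θ-semistable layers: μ^(1)=52; μ^(2)=41; μ^(3)=2/3; μ^(4)=-36; μ^(5)=-47

((0, 0, 0, 1, 0, 0); (2, 1, 0, 0, 0, 0); (0, 0, 0, 1, 1, 1); (0, 0, 0, 0, 0, 1); (0, 0, 3, 0, 0, 0))
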